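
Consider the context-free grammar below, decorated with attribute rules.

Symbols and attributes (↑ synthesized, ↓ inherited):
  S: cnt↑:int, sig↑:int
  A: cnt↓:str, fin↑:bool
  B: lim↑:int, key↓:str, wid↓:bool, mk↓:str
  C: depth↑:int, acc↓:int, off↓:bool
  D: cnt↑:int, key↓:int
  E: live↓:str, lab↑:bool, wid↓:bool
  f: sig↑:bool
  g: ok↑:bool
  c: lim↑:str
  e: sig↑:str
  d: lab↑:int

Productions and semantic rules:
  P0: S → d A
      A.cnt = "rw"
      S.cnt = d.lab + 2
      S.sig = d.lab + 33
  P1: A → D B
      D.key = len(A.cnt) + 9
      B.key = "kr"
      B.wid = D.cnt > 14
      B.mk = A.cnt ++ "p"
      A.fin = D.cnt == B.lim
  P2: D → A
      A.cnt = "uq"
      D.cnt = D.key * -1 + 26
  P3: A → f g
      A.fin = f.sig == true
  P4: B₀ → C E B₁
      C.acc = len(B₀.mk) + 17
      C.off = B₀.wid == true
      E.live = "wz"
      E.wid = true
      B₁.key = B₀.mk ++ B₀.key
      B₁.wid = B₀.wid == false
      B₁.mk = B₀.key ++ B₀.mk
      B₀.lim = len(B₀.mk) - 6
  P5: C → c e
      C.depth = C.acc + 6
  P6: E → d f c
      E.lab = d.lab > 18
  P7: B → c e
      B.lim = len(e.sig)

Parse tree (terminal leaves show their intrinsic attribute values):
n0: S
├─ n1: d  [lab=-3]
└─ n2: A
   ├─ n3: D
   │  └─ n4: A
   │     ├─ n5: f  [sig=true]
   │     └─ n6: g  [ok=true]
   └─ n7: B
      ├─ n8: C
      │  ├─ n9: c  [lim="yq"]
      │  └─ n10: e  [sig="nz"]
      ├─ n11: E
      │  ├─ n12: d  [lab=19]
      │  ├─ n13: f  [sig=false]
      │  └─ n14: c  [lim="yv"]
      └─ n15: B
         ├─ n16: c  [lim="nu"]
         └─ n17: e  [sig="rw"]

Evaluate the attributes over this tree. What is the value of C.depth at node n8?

1. n1.lab = -3  [terminal]
2. n2.cnt = "rw"  ["rw"]
3. n3.key = 11  [len(A.cnt) + 9]
4. n4.cnt = "uq"  ["uq"]
5. n5.sig = true  [terminal]
6. n6.ok = true  [terminal]
7. n4.fin = true  [f.sig == true]
8. n3.cnt = 15  [D.key * -1 + 26]
9. n7.key = "kr"  ["kr"]
10. n7.wid = true  [D.cnt > 14]
11. n7.mk = "rwp"  [A.cnt ++ "p"]
12. n8.acc = 20  [len(B₀.mk) + 17]
13. n8.off = true  [B₀.wid == true]
14. n9.lim = "yq"  [terminal]
15. n10.sig = "nz"  [terminal]
16. n8.depth = 26  [C.acc + 6]
17. n11.live = "wz"  ["wz"]
18. n11.wid = true  [true]
19. n12.lab = 19  [terminal]
20. n13.sig = false  [terminal]
21. n14.lim = "yv"  [terminal]
22. n11.lab = true  [d.lab > 18]
23. n15.key = "rwpkr"  [B₀.mk ++ B₀.key]
24. n15.wid = false  [B₀.wid == false]
25. n15.mk = "krrwp"  [B₀.key ++ B₀.mk]
26. n16.lim = "nu"  [terminal]
27. n17.sig = "rw"  [terminal]
28. n15.lim = 2  [len(e.sig)]
29. n7.lim = -3  [len(B₀.mk) - 6]
30. n2.fin = false  [D.cnt == B.lim]
31. n0.cnt = -1  [d.lab + 2]
32. n0.sig = 30  [d.lab + 33]

26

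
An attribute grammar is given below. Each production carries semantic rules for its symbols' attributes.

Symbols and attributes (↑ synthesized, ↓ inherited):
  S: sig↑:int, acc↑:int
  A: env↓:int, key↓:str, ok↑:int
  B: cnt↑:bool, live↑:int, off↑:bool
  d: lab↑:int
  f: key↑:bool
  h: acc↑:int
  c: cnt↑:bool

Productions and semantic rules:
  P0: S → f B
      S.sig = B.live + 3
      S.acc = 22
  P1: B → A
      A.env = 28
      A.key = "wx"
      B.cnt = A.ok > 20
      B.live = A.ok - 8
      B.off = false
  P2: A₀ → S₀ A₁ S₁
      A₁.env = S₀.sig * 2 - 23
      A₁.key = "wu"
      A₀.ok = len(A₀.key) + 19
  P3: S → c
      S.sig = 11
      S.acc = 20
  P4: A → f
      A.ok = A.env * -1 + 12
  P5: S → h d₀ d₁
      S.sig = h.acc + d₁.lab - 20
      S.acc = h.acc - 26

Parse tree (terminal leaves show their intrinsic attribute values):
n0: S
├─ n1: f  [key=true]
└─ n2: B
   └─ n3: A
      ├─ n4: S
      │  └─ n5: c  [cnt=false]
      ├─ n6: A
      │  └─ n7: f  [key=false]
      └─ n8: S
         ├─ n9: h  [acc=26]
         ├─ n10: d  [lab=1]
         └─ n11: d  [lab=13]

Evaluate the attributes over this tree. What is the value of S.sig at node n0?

16

1. n1.key = true  [terminal]
2. n3.env = 28  [28]
3. n3.key = "wx"  ["wx"]
4. n5.cnt = false  [terminal]
5. n4.sig = 11  [11]
6. n4.acc = 20  [20]
7. n6.env = -1  [S₀.sig * 2 - 23]
8. n6.key = "wu"  ["wu"]
9. n7.key = false  [terminal]
10. n6.ok = 13  [A.env * -1 + 12]
11. n9.acc = 26  [terminal]
12. n10.lab = 1  [terminal]
13. n11.lab = 13  [terminal]
14. n8.sig = 19  [h.acc + d₁.lab - 20]
15. n8.acc = 0  [h.acc - 26]
16. n3.ok = 21  [len(A₀.key) + 19]
17. n2.cnt = true  [A.ok > 20]
18. n2.live = 13  [A.ok - 8]
19. n2.off = false  [false]
20. n0.sig = 16  [B.live + 3]
21. n0.acc = 22  [22]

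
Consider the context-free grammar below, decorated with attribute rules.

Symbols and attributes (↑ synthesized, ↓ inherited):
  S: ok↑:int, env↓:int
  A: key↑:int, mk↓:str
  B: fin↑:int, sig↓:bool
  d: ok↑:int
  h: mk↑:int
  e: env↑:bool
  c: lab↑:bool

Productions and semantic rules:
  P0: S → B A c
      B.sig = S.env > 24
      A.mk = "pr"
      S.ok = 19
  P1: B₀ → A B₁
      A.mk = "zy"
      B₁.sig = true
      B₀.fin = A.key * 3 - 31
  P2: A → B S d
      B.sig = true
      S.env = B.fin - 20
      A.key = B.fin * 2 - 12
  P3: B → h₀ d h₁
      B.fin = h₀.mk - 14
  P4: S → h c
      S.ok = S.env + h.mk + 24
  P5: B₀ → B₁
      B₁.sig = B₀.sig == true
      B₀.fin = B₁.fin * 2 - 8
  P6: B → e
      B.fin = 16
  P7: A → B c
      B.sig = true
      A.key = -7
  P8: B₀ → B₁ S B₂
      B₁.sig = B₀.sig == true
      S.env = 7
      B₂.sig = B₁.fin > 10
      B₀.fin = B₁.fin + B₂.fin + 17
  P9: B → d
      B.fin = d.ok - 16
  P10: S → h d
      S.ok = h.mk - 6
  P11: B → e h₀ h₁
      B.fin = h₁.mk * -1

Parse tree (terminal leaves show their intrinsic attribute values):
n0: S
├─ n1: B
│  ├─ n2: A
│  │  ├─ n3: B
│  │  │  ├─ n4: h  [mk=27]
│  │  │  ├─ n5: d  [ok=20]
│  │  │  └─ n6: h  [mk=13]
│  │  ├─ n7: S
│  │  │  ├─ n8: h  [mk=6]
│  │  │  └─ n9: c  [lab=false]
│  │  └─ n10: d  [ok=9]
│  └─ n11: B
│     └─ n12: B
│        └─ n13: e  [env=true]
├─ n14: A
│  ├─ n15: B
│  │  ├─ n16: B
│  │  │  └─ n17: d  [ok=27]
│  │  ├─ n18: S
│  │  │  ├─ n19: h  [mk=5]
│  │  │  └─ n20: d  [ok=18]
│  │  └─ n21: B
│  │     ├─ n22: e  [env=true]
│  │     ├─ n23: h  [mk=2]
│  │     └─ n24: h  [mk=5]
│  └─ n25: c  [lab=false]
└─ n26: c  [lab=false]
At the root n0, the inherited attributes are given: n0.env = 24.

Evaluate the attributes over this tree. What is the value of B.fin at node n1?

1. n0.env = 24  [given at root]
2. n1.sig = false  [S.env > 24]
3. n2.mk = "zy"  ["zy"]
4. n3.sig = true  [true]
5. n4.mk = 27  [terminal]
6. n5.ok = 20  [terminal]
7. n6.mk = 13  [terminal]
8. n3.fin = 13  [h₀.mk - 14]
9. n7.env = -7  [B.fin - 20]
10. n8.mk = 6  [terminal]
11. n9.lab = false  [terminal]
12. n7.ok = 23  [S.env + h.mk + 24]
13. n10.ok = 9  [terminal]
14. n2.key = 14  [B.fin * 2 - 12]
15. n11.sig = true  [true]
16. n12.sig = true  [B₀.sig == true]
17. n13.env = true  [terminal]
18. n12.fin = 16  [16]
19. n11.fin = 24  [B₁.fin * 2 - 8]
20. n1.fin = 11  [A.key * 3 - 31]
21. n14.mk = "pr"  ["pr"]
22. n15.sig = true  [true]
23. n16.sig = true  [B₀.sig == true]
24. n17.ok = 27  [terminal]
25. n16.fin = 11  [d.ok - 16]
26. n18.env = 7  [7]
27. n19.mk = 5  [terminal]
28. n20.ok = 18  [terminal]
29. n18.ok = -1  [h.mk - 6]
30. n21.sig = true  [B₁.fin > 10]
31. n22.env = true  [terminal]
32. n23.mk = 2  [terminal]
33. n24.mk = 5  [terminal]
34. n21.fin = -5  [h₁.mk * -1]
35. n15.fin = 23  [B₁.fin + B₂.fin + 17]
36. n25.lab = false  [terminal]
37. n14.key = -7  [-7]
38. n26.lab = false  [terminal]
39. n0.ok = 19  [19]

11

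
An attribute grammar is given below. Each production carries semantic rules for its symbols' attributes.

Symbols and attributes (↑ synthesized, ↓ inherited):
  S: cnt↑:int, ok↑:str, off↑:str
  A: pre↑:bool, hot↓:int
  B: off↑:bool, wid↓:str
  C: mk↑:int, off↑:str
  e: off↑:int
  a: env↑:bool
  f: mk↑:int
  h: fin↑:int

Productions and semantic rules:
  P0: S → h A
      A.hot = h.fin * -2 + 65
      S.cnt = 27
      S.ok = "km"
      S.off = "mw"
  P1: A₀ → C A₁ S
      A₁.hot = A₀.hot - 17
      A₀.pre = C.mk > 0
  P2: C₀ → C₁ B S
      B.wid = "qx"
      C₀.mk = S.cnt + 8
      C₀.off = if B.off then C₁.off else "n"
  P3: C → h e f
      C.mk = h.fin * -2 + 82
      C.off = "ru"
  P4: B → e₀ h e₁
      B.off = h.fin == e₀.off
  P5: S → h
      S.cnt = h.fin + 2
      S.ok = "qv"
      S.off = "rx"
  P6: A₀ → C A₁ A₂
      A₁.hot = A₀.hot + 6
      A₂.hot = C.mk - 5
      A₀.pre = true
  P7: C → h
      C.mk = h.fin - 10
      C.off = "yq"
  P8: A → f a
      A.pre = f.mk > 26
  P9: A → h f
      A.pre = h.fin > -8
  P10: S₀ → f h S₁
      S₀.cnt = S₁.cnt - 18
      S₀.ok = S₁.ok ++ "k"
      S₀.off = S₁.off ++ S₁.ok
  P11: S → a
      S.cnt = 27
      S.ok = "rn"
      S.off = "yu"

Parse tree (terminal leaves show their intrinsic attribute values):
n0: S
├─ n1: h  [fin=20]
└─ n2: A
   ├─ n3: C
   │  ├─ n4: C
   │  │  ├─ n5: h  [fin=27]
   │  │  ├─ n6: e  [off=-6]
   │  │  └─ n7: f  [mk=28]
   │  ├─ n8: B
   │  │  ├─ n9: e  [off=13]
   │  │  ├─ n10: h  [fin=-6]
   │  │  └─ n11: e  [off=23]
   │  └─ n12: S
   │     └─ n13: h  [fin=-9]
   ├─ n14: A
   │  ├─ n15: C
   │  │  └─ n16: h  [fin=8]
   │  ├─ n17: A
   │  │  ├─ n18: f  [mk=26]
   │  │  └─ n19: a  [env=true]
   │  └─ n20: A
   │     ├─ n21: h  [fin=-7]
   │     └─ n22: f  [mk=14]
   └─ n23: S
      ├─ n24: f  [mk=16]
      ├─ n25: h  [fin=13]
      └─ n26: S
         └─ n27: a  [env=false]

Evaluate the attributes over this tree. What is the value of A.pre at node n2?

1. n1.fin = 20  [terminal]
2. n2.hot = 25  [h.fin * -2 + 65]
3. n5.fin = 27  [terminal]
4. n6.off = -6  [terminal]
5. n7.mk = 28  [terminal]
6. n4.mk = 28  [h.fin * -2 + 82]
7. n4.off = "ru"  ["ru"]
8. n8.wid = "qx"  ["qx"]
9. n9.off = 13  [terminal]
10. n10.fin = -6  [terminal]
11. n11.off = 23  [terminal]
12. n8.off = false  [h.fin == e₀.off]
13. n13.fin = -9  [terminal]
14. n12.cnt = -7  [h.fin + 2]
15. n12.ok = "qv"  ["qv"]
16. n12.off = "rx"  ["rx"]
17. n3.mk = 1  [S.cnt + 8]
18. n3.off = "n"  [if B.off then C₁.off else "n"]
19. n14.hot = 8  [A₀.hot - 17]
20. n16.fin = 8  [terminal]
21. n15.mk = -2  [h.fin - 10]
22. n15.off = "yq"  ["yq"]
23. n17.hot = 14  [A₀.hot + 6]
24. n18.mk = 26  [terminal]
25. n19.env = true  [terminal]
26. n17.pre = false  [f.mk > 26]
27. n20.hot = -7  [C.mk - 5]
28. n21.fin = -7  [terminal]
29. n22.mk = 14  [terminal]
30. n20.pre = true  [h.fin > -8]
31. n14.pre = true  [true]
32. n24.mk = 16  [terminal]
33. n25.fin = 13  [terminal]
34. n27.env = false  [terminal]
35. n26.cnt = 27  [27]
36. n26.ok = "rn"  ["rn"]
37. n26.off = "yu"  ["yu"]
38. n23.cnt = 9  [S₁.cnt - 18]
39. n23.ok = "rnk"  [S₁.ok ++ "k"]
40. n23.off = "yurn"  [S₁.off ++ S₁.ok]
41. n2.pre = true  [C.mk > 0]
42. n0.cnt = 27  [27]
43. n0.ok = "km"  ["km"]
44. n0.off = "mw"  ["mw"]

true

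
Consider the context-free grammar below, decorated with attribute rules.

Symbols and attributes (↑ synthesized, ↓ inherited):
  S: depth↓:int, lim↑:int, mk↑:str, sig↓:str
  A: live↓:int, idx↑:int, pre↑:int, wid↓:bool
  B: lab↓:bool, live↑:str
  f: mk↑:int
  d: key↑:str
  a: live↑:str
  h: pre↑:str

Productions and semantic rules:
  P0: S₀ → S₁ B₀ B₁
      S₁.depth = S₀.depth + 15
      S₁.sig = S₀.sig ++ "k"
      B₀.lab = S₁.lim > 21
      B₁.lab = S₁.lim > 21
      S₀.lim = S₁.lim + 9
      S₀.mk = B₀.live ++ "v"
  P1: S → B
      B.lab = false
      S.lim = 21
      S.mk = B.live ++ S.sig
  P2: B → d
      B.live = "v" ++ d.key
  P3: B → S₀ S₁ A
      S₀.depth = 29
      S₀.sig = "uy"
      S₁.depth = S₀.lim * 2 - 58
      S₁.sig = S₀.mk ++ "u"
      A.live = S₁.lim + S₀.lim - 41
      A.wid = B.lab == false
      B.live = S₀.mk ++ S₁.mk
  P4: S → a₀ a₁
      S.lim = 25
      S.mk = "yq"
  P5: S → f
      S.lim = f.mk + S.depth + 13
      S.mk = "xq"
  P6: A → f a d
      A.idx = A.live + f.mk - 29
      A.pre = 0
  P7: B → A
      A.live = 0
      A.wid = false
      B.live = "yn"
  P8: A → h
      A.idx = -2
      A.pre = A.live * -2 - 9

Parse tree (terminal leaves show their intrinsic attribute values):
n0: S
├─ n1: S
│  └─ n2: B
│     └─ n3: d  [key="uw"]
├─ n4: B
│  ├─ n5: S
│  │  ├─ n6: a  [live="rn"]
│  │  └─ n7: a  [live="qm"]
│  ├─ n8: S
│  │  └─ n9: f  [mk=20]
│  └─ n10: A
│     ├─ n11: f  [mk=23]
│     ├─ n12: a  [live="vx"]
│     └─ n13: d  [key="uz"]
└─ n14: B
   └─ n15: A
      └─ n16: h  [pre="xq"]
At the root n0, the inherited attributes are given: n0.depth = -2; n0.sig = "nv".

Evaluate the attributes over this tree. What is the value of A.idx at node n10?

3

1. n0.depth = -2  [given at root]
2. n0.sig = "nv"  [given at root]
3. n1.depth = 13  [S₀.depth + 15]
4. n1.sig = "nvk"  [S₀.sig ++ "k"]
5. n2.lab = false  [false]
6. n3.key = "uw"  [terminal]
7. n2.live = "vuw"  ["v" ++ d.key]
8. n1.lim = 21  [21]
9. n1.mk = "vuwnvk"  [B.live ++ S.sig]
10. n4.lab = false  [S₁.lim > 21]
11. n5.depth = 29  [29]
12. n5.sig = "uy"  ["uy"]
13. n6.live = "rn"  [terminal]
14. n7.live = "qm"  [terminal]
15. n5.lim = 25  [25]
16. n5.mk = "yq"  ["yq"]
17. n8.depth = -8  [S₀.lim * 2 - 58]
18. n8.sig = "yqu"  [S₀.mk ++ "u"]
19. n9.mk = 20  [terminal]
20. n8.lim = 25  [f.mk + S.depth + 13]
21. n8.mk = "xq"  ["xq"]
22. n10.live = 9  [S₁.lim + S₀.lim - 41]
23. n10.wid = true  [B.lab == false]
24. n11.mk = 23  [terminal]
25. n12.live = "vx"  [terminal]
26. n13.key = "uz"  [terminal]
27. n10.idx = 3  [A.live + f.mk - 29]
28. n10.pre = 0  [0]
29. n4.live = "yqxq"  [S₀.mk ++ S₁.mk]
30. n14.lab = false  [S₁.lim > 21]
31. n15.live = 0  [0]
32. n15.wid = false  [false]
33. n16.pre = "xq"  [terminal]
34. n15.idx = -2  [-2]
35. n15.pre = -9  [A.live * -2 - 9]
36. n14.live = "yn"  ["yn"]
37. n0.lim = 30  [S₁.lim + 9]
38. n0.mk = "yqxqv"  [B₀.live ++ "v"]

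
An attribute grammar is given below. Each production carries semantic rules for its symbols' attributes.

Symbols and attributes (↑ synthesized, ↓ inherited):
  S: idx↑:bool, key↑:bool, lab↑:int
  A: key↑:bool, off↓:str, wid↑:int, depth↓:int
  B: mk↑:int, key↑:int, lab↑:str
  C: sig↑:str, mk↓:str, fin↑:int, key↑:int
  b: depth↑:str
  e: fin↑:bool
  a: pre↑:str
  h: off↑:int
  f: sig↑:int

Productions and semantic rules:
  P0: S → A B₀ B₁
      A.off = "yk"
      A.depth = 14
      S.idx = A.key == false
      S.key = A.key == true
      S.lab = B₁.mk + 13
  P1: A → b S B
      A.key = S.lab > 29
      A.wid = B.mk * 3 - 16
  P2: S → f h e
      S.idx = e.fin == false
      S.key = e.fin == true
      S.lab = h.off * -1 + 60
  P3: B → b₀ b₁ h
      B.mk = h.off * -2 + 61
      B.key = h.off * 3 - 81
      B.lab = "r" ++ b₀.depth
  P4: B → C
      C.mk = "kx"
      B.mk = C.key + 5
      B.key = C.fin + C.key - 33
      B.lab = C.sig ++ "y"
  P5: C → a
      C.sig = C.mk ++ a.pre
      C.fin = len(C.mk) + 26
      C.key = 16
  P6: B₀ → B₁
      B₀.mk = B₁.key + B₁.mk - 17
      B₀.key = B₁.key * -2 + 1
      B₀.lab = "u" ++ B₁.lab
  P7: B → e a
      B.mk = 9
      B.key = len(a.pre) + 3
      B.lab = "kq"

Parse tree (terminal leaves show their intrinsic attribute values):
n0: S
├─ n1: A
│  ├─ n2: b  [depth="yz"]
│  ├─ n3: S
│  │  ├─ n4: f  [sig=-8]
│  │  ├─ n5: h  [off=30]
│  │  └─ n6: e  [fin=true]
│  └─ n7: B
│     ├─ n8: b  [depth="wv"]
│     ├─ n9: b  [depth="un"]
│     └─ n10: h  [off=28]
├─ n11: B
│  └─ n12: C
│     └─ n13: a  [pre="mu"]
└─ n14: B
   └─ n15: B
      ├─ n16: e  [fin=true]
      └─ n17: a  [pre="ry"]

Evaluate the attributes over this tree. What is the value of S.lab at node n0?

10

1. n1.off = "yk"  ["yk"]
2. n1.depth = 14  [14]
3. n2.depth = "yz"  [terminal]
4. n4.sig = -8  [terminal]
5. n5.off = 30  [terminal]
6. n6.fin = true  [terminal]
7. n3.idx = false  [e.fin == false]
8. n3.key = true  [e.fin == true]
9. n3.lab = 30  [h.off * -1 + 60]
10. n8.depth = "wv"  [terminal]
11. n9.depth = "un"  [terminal]
12. n10.off = 28  [terminal]
13. n7.mk = 5  [h.off * -2 + 61]
14. n7.key = 3  [h.off * 3 - 81]
15. n7.lab = "rwv"  ["r" ++ b₀.depth]
16. n1.key = true  [S.lab > 29]
17. n1.wid = -1  [B.mk * 3 - 16]
18. n12.mk = "kx"  ["kx"]
19. n13.pre = "mu"  [terminal]
20. n12.sig = "kxmu"  [C.mk ++ a.pre]
21. n12.fin = 28  [len(C.mk) + 26]
22. n12.key = 16  [16]
23. n11.mk = 21  [C.key + 5]
24. n11.key = 11  [C.fin + C.key - 33]
25. n11.lab = "kxmuy"  [C.sig ++ "y"]
26. n16.fin = true  [terminal]
27. n17.pre = "ry"  [terminal]
28. n15.mk = 9  [9]
29. n15.key = 5  [len(a.pre) + 3]
30. n15.lab = "kq"  ["kq"]
31. n14.mk = -3  [B₁.key + B₁.mk - 17]
32. n14.key = -9  [B₁.key * -2 + 1]
33. n14.lab = "ukq"  ["u" ++ B₁.lab]
34. n0.idx = false  [A.key == false]
35. n0.key = true  [A.key == true]
36. n0.lab = 10  [B₁.mk + 13]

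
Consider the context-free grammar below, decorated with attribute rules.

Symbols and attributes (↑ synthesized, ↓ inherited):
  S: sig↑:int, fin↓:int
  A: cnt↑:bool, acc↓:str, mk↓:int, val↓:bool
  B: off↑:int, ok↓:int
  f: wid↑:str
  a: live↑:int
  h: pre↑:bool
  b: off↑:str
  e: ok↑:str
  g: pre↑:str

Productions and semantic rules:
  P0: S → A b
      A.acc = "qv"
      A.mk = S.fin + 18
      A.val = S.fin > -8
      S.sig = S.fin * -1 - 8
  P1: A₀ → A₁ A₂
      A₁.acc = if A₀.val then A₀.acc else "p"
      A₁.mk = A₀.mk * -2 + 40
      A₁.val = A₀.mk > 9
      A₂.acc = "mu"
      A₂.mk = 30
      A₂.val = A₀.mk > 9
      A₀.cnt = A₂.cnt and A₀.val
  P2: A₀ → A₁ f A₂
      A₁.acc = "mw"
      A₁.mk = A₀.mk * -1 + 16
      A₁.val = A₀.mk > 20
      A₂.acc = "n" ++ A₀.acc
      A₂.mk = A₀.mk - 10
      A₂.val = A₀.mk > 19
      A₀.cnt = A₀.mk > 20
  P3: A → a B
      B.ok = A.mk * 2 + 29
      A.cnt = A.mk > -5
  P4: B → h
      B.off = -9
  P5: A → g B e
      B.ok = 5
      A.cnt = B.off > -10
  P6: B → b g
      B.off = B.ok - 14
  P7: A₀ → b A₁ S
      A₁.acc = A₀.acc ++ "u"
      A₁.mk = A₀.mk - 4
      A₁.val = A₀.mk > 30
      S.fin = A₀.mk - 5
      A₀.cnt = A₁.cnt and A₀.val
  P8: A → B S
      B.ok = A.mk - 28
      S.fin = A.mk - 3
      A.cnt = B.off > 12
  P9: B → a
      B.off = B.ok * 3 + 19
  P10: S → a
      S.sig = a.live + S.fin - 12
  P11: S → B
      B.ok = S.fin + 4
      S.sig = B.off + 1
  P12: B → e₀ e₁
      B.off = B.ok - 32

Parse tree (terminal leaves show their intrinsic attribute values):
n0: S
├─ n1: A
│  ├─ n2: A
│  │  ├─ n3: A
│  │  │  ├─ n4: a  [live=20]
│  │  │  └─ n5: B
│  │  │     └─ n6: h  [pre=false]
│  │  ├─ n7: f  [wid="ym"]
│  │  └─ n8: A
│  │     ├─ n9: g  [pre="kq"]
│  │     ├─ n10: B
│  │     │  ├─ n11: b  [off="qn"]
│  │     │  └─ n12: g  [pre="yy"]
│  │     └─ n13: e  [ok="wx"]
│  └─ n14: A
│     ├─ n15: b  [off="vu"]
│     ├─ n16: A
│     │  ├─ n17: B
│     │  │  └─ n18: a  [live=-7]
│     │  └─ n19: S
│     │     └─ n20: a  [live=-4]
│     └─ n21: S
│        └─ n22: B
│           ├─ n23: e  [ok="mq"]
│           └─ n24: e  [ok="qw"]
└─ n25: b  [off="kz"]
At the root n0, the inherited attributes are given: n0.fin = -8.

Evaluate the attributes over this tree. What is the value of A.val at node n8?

1. n0.fin = -8  [given at root]
2. n1.acc = "qv"  ["qv"]
3. n1.mk = 10  [S.fin + 18]
4. n1.val = false  [S.fin > -8]
5. n2.acc = "p"  [if A₀.val then A₀.acc else "p"]
6. n2.mk = 20  [A₀.mk * -2 + 40]
7. n2.val = true  [A₀.mk > 9]
8. n3.acc = "mw"  ["mw"]
9. n3.mk = -4  [A₀.mk * -1 + 16]
10. n3.val = false  [A₀.mk > 20]
11. n4.live = 20  [terminal]
12. n5.ok = 21  [A.mk * 2 + 29]
13. n6.pre = false  [terminal]
14. n5.off = -9  [-9]
15. n3.cnt = true  [A.mk > -5]
16. n7.wid = "ym"  [terminal]
17. n8.acc = "np"  ["n" ++ A₀.acc]
18. n8.mk = 10  [A₀.mk - 10]
19. n8.val = true  [A₀.mk > 19]
20. n9.pre = "kq"  [terminal]
21. n10.ok = 5  [5]
22. n11.off = "qn"  [terminal]
23. n12.pre = "yy"  [terminal]
24. n10.off = -9  [B.ok - 14]
25. n13.ok = "wx"  [terminal]
26. n8.cnt = true  [B.off > -10]
27. n2.cnt = false  [A₀.mk > 20]
28. n14.acc = "mu"  ["mu"]
29. n14.mk = 30  [30]
30. n14.val = true  [A₀.mk > 9]
31. n15.off = "vu"  [terminal]
32. n16.acc = "muu"  [A₀.acc ++ "u"]
33. n16.mk = 26  [A₀.mk - 4]
34. n16.val = false  [A₀.mk > 30]
35. n17.ok = -2  [A.mk - 28]
36. n18.live = -7  [terminal]
37. n17.off = 13  [B.ok * 3 + 19]
38. n19.fin = 23  [A.mk - 3]
39. n20.live = -4  [terminal]
40. n19.sig = 7  [a.live + S.fin - 12]
41. n16.cnt = true  [B.off > 12]
42. n21.fin = 25  [A₀.mk - 5]
43. n22.ok = 29  [S.fin + 4]
44. n23.ok = "mq"  [terminal]
45. n24.ok = "qw"  [terminal]
46. n22.off = -3  [B.ok - 32]
47. n21.sig = -2  [B.off + 1]
48. n14.cnt = true  [A₁.cnt and A₀.val]
49. n1.cnt = false  [A₂.cnt and A₀.val]
50. n25.off = "kz"  [terminal]
51. n0.sig = 0  [S.fin * -1 - 8]

true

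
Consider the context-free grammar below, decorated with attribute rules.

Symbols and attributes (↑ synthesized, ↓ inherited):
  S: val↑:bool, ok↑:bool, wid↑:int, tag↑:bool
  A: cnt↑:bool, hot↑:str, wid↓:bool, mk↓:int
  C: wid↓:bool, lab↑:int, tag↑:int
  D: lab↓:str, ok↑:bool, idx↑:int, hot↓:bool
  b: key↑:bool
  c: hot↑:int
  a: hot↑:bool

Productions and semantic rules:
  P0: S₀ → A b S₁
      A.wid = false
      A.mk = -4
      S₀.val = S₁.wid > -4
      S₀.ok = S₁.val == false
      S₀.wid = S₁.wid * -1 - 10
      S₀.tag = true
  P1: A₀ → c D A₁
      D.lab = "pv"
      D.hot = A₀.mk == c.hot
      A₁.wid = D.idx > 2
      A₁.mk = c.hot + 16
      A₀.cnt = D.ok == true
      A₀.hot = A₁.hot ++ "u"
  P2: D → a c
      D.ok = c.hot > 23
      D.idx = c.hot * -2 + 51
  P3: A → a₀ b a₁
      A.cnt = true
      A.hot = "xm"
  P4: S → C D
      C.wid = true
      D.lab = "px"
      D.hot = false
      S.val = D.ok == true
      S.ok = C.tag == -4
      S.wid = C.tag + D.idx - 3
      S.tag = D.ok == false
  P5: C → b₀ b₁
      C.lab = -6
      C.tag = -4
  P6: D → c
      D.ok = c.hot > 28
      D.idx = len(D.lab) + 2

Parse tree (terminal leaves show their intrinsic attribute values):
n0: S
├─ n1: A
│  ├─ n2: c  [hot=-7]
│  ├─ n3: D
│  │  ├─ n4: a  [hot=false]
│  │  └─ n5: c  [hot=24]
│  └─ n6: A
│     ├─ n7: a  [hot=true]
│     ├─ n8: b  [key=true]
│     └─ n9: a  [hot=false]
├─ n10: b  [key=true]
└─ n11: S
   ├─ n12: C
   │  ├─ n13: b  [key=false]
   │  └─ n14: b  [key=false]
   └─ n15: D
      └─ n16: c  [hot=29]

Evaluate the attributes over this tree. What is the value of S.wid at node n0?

-7

1. n1.wid = false  [false]
2. n1.mk = -4  [-4]
3. n2.hot = -7  [terminal]
4. n3.lab = "pv"  ["pv"]
5. n3.hot = false  [A₀.mk == c.hot]
6. n4.hot = false  [terminal]
7. n5.hot = 24  [terminal]
8. n3.ok = true  [c.hot > 23]
9. n3.idx = 3  [c.hot * -2 + 51]
10. n6.wid = true  [D.idx > 2]
11. n6.mk = 9  [c.hot + 16]
12. n7.hot = true  [terminal]
13. n8.key = true  [terminal]
14. n9.hot = false  [terminal]
15. n6.cnt = true  [true]
16. n6.hot = "xm"  ["xm"]
17. n1.cnt = true  [D.ok == true]
18. n1.hot = "xmu"  [A₁.hot ++ "u"]
19. n10.key = true  [terminal]
20. n12.wid = true  [true]
21. n13.key = false  [terminal]
22. n14.key = false  [terminal]
23. n12.lab = -6  [-6]
24. n12.tag = -4  [-4]
25. n15.lab = "px"  ["px"]
26. n15.hot = false  [false]
27. n16.hot = 29  [terminal]
28. n15.ok = true  [c.hot > 28]
29. n15.idx = 4  [len(D.lab) + 2]
30. n11.val = true  [D.ok == true]
31. n11.ok = true  [C.tag == -4]
32. n11.wid = -3  [C.tag + D.idx - 3]
33. n11.tag = false  [D.ok == false]
34. n0.val = true  [S₁.wid > -4]
35. n0.ok = false  [S₁.val == false]
36. n0.wid = -7  [S₁.wid * -1 - 10]
37. n0.tag = true  [true]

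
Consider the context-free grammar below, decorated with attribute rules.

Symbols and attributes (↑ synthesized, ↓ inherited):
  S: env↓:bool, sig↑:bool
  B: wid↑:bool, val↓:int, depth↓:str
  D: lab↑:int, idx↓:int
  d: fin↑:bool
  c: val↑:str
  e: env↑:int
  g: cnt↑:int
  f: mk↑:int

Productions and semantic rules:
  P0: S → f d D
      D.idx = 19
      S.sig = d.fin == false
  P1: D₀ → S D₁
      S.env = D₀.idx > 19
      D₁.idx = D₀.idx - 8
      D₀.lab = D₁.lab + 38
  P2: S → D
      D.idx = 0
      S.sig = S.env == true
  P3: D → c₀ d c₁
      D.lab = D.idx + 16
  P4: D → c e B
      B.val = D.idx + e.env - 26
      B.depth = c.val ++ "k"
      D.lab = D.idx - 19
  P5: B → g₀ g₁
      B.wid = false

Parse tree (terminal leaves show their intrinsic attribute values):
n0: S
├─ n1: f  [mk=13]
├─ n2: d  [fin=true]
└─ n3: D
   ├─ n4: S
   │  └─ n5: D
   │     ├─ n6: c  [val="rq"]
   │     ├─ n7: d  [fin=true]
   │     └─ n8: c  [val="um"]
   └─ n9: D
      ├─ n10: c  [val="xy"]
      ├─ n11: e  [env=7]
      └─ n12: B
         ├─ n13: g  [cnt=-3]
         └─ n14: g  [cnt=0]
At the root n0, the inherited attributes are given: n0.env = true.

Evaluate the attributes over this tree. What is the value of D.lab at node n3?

30

1. n0.env = true  [given at root]
2. n1.mk = 13  [terminal]
3. n2.fin = true  [terminal]
4. n3.idx = 19  [19]
5. n4.env = false  [D₀.idx > 19]
6. n5.idx = 0  [0]
7. n6.val = "rq"  [terminal]
8. n7.fin = true  [terminal]
9. n8.val = "um"  [terminal]
10. n5.lab = 16  [D.idx + 16]
11. n4.sig = false  [S.env == true]
12. n9.idx = 11  [D₀.idx - 8]
13. n10.val = "xy"  [terminal]
14. n11.env = 7  [terminal]
15. n12.val = -8  [D.idx + e.env - 26]
16. n12.depth = "xyk"  [c.val ++ "k"]
17. n13.cnt = -3  [terminal]
18. n14.cnt = 0  [terminal]
19. n12.wid = false  [false]
20. n9.lab = -8  [D.idx - 19]
21. n3.lab = 30  [D₁.lab + 38]
22. n0.sig = false  [d.fin == false]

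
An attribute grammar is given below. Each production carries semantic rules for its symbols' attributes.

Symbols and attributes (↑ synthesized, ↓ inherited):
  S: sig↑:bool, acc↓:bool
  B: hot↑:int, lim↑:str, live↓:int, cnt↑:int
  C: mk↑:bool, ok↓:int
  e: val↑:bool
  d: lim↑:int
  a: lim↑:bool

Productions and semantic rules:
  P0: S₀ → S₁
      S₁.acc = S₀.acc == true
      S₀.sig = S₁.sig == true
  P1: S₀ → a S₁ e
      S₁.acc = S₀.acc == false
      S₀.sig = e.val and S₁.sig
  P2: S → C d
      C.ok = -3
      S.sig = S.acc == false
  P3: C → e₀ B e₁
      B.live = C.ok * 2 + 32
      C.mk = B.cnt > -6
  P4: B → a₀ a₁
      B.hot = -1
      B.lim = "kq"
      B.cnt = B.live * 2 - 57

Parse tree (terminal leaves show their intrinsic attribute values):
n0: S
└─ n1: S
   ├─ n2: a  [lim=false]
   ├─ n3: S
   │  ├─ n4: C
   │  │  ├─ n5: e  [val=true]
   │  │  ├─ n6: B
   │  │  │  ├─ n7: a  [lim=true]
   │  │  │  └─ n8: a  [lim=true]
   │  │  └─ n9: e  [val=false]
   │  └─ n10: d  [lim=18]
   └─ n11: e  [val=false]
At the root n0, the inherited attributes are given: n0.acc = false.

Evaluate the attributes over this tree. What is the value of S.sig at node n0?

false

1. n0.acc = false  [given at root]
2. n1.acc = false  [S₀.acc == true]
3. n2.lim = false  [terminal]
4. n3.acc = true  [S₀.acc == false]
5. n4.ok = -3  [-3]
6. n5.val = true  [terminal]
7. n6.live = 26  [C.ok * 2 + 32]
8. n7.lim = true  [terminal]
9. n8.lim = true  [terminal]
10. n6.hot = -1  [-1]
11. n6.lim = "kq"  ["kq"]
12. n6.cnt = -5  [B.live * 2 - 57]
13. n9.val = false  [terminal]
14. n4.mk = true  [B.cnt > -6]
15. n10.lim = 18  [terminal]
16. n3.sig = false  [S.acc == false]
17. n11.val = false  [terminal]
18. n1.sig = false  [e.val and S₁.sig]
19. n0.sig = false  [S₁.sig == true]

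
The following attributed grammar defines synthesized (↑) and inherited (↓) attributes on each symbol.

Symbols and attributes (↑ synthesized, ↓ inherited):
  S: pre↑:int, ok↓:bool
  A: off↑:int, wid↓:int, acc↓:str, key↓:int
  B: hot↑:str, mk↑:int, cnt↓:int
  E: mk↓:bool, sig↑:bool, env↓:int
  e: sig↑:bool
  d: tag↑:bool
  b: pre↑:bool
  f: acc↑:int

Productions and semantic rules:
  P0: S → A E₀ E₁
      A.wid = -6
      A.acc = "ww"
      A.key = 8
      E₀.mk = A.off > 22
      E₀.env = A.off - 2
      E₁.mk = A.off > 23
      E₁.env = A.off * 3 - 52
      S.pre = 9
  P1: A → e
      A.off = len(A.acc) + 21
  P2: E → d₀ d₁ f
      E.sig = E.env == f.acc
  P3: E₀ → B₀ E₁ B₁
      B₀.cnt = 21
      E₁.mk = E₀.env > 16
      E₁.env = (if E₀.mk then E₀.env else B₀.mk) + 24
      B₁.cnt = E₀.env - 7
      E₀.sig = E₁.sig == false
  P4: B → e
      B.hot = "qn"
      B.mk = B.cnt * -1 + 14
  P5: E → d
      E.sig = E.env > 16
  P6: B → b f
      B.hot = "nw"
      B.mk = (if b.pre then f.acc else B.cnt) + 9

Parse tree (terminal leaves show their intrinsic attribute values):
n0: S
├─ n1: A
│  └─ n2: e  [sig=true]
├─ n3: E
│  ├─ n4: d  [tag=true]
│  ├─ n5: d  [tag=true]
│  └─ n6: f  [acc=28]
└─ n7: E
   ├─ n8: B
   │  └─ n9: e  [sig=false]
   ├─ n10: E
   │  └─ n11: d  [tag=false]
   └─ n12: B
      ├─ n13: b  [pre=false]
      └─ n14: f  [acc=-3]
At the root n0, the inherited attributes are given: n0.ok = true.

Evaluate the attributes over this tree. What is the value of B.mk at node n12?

19

1. n0.ok = true  [given at root]
2. n1.wid = -6  [-6]
3. n1.acc = "ww"  ["ww"]
4. n1.key = 8  [8]
5. n2.sig = true  [terminal]
6. n1.off = 23  [len(A.acc) + 21]
7. n3.mk = true  [A.off > 22]
8. n3.env = 21  [A.off - 2]
9. n4.tag = true  [terminal]
10. n5.tag = true  [terminal]
11. n6.acc = 28  [terminal]
12. n3.sig = false  [E.env == f.acc]
13. n7.mk = false  [A.off > 23]
14. n7.env = 17  [A.off * 3 - 52]
15. n8.cnt = 21  [21]
16. n9.sig = false  [terminal]
17. n8.hot = "qn"  ["qn"]
18. n8.mk = -7  [B.cnt * -1 + 14]
19. n10.mk = true  [E₀.env > 16]
20. n10.env = 17  [(if E₀.mk then E₀.env else B₀.mk) + 24]
21. n11.tag = false  [terminal]
22. n10.sig = true  [E.env > 16]
23. n12.cnt = 10  [E₀.env - 7]
24. n13.pre = false  [terminal]
25. n14.acc = -3  [terminal]
26. n12.hot = "nw"  ["nw"]
27. n12.mk = 19  [(if b.pre then f.acc else B.cnt) + 9]
28. n7.sig = false  [E₁.sig == false]
29. n0.pre = 9  [9]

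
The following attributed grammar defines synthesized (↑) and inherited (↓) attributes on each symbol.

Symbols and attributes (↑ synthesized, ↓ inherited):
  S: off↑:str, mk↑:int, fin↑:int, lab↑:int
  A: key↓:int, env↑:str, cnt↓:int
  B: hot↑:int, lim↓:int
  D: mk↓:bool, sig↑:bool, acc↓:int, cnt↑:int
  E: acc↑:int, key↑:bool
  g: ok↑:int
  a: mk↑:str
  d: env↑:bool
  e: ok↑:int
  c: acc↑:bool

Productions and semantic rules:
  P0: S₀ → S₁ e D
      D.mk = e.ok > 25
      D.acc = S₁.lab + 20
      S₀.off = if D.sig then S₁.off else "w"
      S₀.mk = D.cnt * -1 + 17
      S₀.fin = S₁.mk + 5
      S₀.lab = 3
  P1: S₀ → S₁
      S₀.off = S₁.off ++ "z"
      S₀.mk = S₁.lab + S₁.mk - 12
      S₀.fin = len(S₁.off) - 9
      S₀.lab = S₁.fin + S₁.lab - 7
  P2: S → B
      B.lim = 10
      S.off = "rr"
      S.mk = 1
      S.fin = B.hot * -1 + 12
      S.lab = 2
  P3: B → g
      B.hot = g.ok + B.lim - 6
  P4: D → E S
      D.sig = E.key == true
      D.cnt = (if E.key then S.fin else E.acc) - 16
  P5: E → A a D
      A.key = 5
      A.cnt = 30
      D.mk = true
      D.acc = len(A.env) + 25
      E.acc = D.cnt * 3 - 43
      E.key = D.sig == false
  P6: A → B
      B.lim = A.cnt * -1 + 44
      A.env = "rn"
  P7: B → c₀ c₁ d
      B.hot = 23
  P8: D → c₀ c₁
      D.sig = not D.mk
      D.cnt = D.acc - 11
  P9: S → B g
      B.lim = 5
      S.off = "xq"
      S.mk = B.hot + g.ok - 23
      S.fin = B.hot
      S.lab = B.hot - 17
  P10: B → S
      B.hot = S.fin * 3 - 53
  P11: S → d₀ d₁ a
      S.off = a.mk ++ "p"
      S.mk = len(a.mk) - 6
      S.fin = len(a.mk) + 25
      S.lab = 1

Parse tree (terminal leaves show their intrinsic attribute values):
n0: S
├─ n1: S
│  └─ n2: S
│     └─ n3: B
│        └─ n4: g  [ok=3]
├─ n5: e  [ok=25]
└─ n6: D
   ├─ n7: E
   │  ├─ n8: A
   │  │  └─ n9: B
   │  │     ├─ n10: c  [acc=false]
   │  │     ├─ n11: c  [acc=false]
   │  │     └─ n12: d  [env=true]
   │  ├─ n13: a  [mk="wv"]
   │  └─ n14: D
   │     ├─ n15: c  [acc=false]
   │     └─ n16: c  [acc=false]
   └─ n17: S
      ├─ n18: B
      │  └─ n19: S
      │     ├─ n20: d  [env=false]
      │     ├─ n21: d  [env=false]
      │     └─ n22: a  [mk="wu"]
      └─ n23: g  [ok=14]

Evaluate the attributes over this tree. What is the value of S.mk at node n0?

5

1. n3.lim = 10  [10]
2. n4.ok = 3  [terminal]
3. n3.hot = 7  [g.ok + B.lim - 6]
4. n2.off = "rr"  ["rr"]
5. n2.mk = 1  [1]
6. n2.fin = 5  [B.hot * -1 + 12]
7. n2.lab = 2  [2]
8. n1.off = "rrz"  [S₁.off ++ "z"]
9. n1.mk = -9  [S₁.lab + S₁.mk - 12]
10. n1.fin = -7  [len(S₁.off) - 9]
11. n1.lab = 0  [S₁.fin + S₁.lab - 7]
12. n5.ok = 25  [terminal]
13. n6.mk = false  [e.ok > 25]
14. n6.acc = 20  [S₁.lab + 20]
15. n8.key = 5  [5]
16. n8.cnt = 30  [30]
17. n9.lim = 14  [A.cnt * -1 + 44]
18. n10.acc = false  [terminal]
19. n11.acc = false  [terminal]
20. n12.env = true  [terminal]
21. n9.hot = 23  [23]
22. n8.env = "rn"  ["rn"]
23. n13.mk = "wv"  [terminal]
24. n14.mk = true  [true]
25. n14.acc = 27  [len(A.env) + 25]
26. n15.acc = false  [terminal]
27. n16.acc = false  [terminal]
28. n14.sig = false  [not D.mk]
29. n14.cnt = 16  [D.acc - 11]
30. n7.acc = 5  [D.cnt * 3 - 43]
31. n7.key = true  [D.sig == false]
32. n18.lim = 5  [5]
33. n20.env = false  [terminal]
34. n21.env = false  [terminal]
35. n22.mk = "wu"  [terminal]
36. n19.off = "wup"  [a.mk ++ "p"]
37. n19.mk = -4  [len(a.mk) - 6]
38. n19.fin = 27  [len(a.mk) + 25]
39. n19.lab = 1  [1]
40. n18.hot = 28  [S.fin * 3 - 53]
41. n23.ok = 14  [terminal]
42. n17.off = "xq"  ["xq"]
43. n17.mk = 19  [B.hot + g.ok - 23]
44. n17.fin = 28  [B.hot]
45. n17.lab = 11  [B.hot - 17]
46. n6.sig = true  [E.key == true]
47. n6.cnt = 12  [(if E.key then S.fin else E.acc) - 16]
48. n0.off = "rrz"  [if D.sig then S₁.off else "w"]
49. n0.mk = 5  [D.cnt * -1 + 17]
50. n0.fin = -4  [S₁.mk + 5]
51. n0.lab = 3  [3]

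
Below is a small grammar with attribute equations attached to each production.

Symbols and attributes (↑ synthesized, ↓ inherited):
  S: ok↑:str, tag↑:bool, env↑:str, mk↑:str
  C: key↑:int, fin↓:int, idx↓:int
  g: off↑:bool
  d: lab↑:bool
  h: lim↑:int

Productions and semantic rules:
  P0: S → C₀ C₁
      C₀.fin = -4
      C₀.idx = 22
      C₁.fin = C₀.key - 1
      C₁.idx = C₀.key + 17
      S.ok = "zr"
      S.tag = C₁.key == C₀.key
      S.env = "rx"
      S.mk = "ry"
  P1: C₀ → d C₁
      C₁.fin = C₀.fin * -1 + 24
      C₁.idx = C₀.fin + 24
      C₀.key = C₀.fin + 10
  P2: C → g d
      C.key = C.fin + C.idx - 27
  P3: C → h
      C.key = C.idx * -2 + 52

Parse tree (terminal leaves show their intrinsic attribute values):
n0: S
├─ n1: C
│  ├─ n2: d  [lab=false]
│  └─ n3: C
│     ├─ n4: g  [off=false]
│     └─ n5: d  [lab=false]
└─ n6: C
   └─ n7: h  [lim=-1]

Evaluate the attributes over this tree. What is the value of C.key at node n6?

6

1. n1.fin = -4  [-4]
2. n1.idx = 22  [22]
3. n2.lab = false  [terminal]
4. n3.fin = 28  [C₀.fin * -1 + 24]
5. n3.idx = 20  [C₀.fin + 24]
6. n4.off = false  [terminal]
7. n5.lab = false  [terminal]
8. n3.key = 21  [C.fin + C.idx - 27]
9. n1.key = 6  [C₀.fin + 10]
10. n6.fin = 5  [C₀.key - 1]
11. n6.idx = 23  [C₀.key + 17]
12. n7.lim = -1  [terminal]
13. n6.key = 6  [C.idx * -2 + 52]
14. n0.ok = "zr"  ["zr"]
15. n0.tag = true  [C₁.key == C₀.key]
16. n0.env = "rx"  ["rx"]
17. n0.mk = "ry"  ["ry"]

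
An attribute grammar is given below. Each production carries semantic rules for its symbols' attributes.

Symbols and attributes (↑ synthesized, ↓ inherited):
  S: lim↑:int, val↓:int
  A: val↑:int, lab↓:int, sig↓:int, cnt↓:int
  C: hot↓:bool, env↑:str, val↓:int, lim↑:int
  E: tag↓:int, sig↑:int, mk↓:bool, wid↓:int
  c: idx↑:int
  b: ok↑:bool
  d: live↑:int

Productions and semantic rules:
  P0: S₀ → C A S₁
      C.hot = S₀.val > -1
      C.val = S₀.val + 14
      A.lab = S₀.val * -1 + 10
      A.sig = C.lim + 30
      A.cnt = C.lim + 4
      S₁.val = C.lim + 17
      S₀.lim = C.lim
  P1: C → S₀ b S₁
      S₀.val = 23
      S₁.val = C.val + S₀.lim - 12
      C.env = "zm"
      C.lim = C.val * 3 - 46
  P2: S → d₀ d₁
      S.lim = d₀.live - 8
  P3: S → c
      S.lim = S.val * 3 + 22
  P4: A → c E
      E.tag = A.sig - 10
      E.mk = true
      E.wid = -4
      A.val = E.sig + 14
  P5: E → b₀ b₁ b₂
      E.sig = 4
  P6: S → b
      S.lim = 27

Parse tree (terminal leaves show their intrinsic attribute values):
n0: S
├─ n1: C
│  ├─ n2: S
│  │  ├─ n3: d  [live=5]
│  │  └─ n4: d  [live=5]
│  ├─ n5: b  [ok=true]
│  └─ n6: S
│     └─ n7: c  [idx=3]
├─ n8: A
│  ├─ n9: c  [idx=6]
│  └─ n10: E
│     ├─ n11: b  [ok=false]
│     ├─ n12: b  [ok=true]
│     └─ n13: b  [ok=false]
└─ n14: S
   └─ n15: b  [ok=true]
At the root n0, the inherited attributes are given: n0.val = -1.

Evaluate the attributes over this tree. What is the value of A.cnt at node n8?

1. n0.val = -1  [given at root]
2. n1.hot = false  [S₀.val > -1]
3. n1.val = 13  [S₀.val + 14]
4. n2.val = 23  [23]
5. n3.live = 5  [terminal]
6. n4.live = 5  [terminal]
7. n2.lim = -3  [d₀.live - 8]
8. n5.ok = true  [terminal]
9. n6.val = -2  [C.val + S₀.lim - 12]
10. n7.idx = 3  [terminal]
11. n6.lim = 16  [S.val * 3 + 22]
12. n1.env = "zm"  ["zm"]
13. n1.lim = -7  [C.val * 3 - 46]
14. n8.lab = 11  [S₀.val * -1 + 10]
15. n8.sig = 23  [C.lim + 30]
16. n8.cnt = -3  [C.lim + 4]
17. n9.idx = 6  [terminal]
18. n10.tag = 13  [A.sig - 10]
19. n10.mk = true  [true]
20. n10.wid = -4  [-4]
21. n11.ok = false  [terminal]
22. n12.ok = true  [terminal]
23. n13.ok = false  [terminal]
24. n10.sig = 4  [4]
25. n8.val = 18  [E.sig + 14]
26. n14.val = 10  [C.lim + 17]
27. n15.ok = true  [terminal]
28. n14.lim = 27  [27]
29. n0.lim = -7  [C.lim]

-3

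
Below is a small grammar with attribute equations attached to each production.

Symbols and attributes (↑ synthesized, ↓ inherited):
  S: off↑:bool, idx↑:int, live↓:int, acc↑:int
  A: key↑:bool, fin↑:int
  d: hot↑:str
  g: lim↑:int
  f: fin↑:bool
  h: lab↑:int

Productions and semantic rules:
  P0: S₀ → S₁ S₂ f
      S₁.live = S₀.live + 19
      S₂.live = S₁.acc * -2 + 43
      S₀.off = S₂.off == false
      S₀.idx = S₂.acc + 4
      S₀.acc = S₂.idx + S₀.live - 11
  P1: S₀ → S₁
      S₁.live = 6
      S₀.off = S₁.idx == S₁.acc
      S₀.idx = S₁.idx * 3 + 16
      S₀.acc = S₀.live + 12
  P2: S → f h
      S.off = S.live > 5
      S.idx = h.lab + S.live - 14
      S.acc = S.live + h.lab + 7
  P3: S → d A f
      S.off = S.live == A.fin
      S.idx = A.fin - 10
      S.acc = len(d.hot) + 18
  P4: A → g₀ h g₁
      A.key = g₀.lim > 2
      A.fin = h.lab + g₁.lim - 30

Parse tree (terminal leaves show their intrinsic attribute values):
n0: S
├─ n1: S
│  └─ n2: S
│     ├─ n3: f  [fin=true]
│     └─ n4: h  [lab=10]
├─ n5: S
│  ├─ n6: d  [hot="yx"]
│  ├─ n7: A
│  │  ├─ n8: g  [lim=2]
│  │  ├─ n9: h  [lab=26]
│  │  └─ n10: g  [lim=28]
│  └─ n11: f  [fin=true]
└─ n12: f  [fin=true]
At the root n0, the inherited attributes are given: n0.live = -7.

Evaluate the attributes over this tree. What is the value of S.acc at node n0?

1. n0.live = -7  [given at root]
2. n1.live = 12  [S₀.live + 19]
3. n2.live = 6  [6]
4. n3.fin = true  [terminal]
5. n4.lab = 10  [terminal]
6. n2.off = true  [S.live > 5]
7. n2.idx = 2  [h.lab + S.live - 14]
8. n2.acc = 23  [S.live + h.lab + 7]
9. n1.off = false  [S₁.idx == S₁.acc]
10. n1.idx = 22  [S₁.idx * 3 + 16]
11. n1.acc = 24  [S₀.live + 12]
12. n5.live = -5  [S₁.acc * -2 + 43]
13. n6.hot = "yx"  [terminal]
14. n8.lim = 2  [terminal]
15. n9.lab = 26  [terminal]
16. n10.lim = 28  [terminal]
17. n7.key = false  [g₀.lim > 2]
18. n7.fin = 24  [h.lab + g₁.lim - 30]
19. n11.fin = true  [terminal]
20. n5.off = false  [S.live == A.fin]
21. n5.idx = 14  [A.fin - 10]
22. n5.acc = 20  [len(d.hot) + 18]
23. n12.fin = true  [terminal]
24. n0.off = true  [S₂.off == false]
25. n0.idx = 24  [S₂.acc + 4]
26. n0.acc = -4  [S₂.idx + S₀.live - 11]

-4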